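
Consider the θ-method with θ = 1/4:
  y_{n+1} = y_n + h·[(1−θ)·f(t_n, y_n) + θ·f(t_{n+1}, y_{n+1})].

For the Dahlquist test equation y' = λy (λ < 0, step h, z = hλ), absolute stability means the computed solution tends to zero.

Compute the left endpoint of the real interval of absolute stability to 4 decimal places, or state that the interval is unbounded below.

left endpoint -4.0000.

With y'=λy (z=hλ):
  y_{n+1} = y_n + z·[3/4·y_n + 1/4·y_{n+1}] ⇒ (1 − 1/4z)y_{n+1} = (1 + 3/4z)y_n
  ⇒ R(z) = (1 + 3/4z)/(1 − 1/4z).

Find x<0 with |R(x)|<1.
x=-1.32: |R|=0.0075
R=−1: 1+3/4x = −1+1/4x ⇒ -1/2x=2 ⇒ x=2/(-1/2)=-4.0000
Confirm numerically:
  x=-3.174: |R|=0.76972 <1
  x=-3.141: |R|=0.75942 <1
  x=-2.686: |R|=0.60694 <1
  x=-4.314: |R|=1.07554 >1
  x=-4.137: |R|=1.03367 >1
Stable set (-4.0000, 0).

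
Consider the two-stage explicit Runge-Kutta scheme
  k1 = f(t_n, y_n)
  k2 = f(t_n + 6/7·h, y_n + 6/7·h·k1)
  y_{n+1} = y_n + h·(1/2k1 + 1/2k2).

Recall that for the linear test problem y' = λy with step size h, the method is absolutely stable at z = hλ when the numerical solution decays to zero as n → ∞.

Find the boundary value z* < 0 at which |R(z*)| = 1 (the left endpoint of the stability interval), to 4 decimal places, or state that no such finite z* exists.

Test eqn y'=λy, z=hλ:
  k1=λy_n ⇒ h·k1=z·y_n;  k2=λ(1+6/7z)y_n ⇒ h·k2=z(1+6/7z)y_n
  y_{n+1}/y_n = 1 + 1/2z + 1/2z(1+6/7z) = 1 + z + 3/7z²
  Hence R(z) = 1 + z + 3/7z².

Need |R(x)|<1, x<0.
x=-0.95: |R|=0.4368
R=1: x+3/7x²=0 ⇒ x=−7/3=-2.3333; min R=1−1/(4·3/7)=0.4167>−1
Confirm numerically:
  x=-1.772: |R|=0.57371 <1
  x=-1.154: |R|=0.41674 <1
  x=-0.944: |R|=0.43792 <1
  x=-2.932: |R|=1.75227 >1
  x=-2.624: |R|=1.32688 >1
So |R|<1 on (-2.3333, 0).

z* = -2.3333.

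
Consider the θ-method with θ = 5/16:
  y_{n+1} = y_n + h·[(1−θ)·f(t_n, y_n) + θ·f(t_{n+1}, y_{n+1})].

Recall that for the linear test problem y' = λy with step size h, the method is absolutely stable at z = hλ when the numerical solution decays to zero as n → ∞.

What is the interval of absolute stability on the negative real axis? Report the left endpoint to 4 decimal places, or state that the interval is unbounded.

With y'=λy (z=hλ):
  y_{n+1} = y_n + z·[11/16·y_n + 5/16·y_{n+1}] ⇒ (1 − 5/16z)y_{n+1} = (1 + 11/16z)y_n
  so R(z) = (1 + 11/16z)/(1 − 5/16z).

Need |R(x)|<1, x<0.
x=-0.73: |R|=0.4056
R=−1: 1+11/16x = −1+5/16x ⇒ -3/8x=2 ⇒ x=2/(-3/8)=-5.3333
Confirm numerically:
  x=-4.527: |R|=0.87478 <1
  x=-3.559: |R|=0.68498 <1
  x=-2.681: |R|=0.45880 <1
  x=-5.794: |R|=1.06146 >1
  x=-5.380: |R|=1.00653 >1
So |R|<1 on (-5.3333, 0).

z∈(-5.3333,0).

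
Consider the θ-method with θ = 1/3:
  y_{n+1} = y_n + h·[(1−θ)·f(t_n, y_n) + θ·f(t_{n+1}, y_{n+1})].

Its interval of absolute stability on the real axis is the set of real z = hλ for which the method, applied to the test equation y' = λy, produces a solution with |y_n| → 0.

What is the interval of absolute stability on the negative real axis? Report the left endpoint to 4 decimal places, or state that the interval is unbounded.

(-6.0000, 0).

With y'=λy (z=hλ):
  y_{n+1} = y_n + z·[2/3·y_n + 1/3·y_{n+1}] ⇒ (1 − 1/3z)y_{n+1} = (1 + 2/3z)y_n
  R(z) = (1 + 2/3z)/(1 − 1/3z).

Solve |R(x)|<1 on ℝ⁻.
x=-0.91: |R|=0.3018
R=−1: 1+2/3x = −1+1/3x ⇒ -1/3x=2 ⇒ x=2/(-1/3)=-6.0000
Confirm numerically:
  x=-4.974: |R|=0.87133 <1
  x=-3.415: |R|=0.59704 <1
  x=-3.074: |R|=0.51827 <1
  x=-6.462: |R|=1.04883 >1
  x=-6.459: |R|=1.04853 >1
  x=-6.420: |R|=1.04459 >1
Stable set (-6.0000, 0).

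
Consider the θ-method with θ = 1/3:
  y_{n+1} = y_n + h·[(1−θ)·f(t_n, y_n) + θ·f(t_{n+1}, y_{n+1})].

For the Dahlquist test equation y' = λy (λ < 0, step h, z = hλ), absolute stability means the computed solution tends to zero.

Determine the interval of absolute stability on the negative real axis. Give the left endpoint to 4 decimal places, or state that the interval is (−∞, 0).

Test eqn y'=λy, z=hλ:
  y_{n+1} = y_n + z·[2/3·y_n + 1/3·y_{n+1}] ⇒ (1 − 1/3z)y_{n+1} = (1 + 2/3z)y_n
  so R(z) = (1 + 2/3z)/(1 − 1/3z).

Boundary: |R(x)|=1, x<0.
x=-0.37: |R|=0.6706
R=−1: 1+2/3x = −1+1/3x ⇒ -1/3x=2 ⇒ x=2/(-1/3)=-6.0000
Confirm numerically:
  x=-4.365: |R|=0.77800 <1
  x=-3.601: |R|=0.63657 <1
  x=-2.804: |R|=0.44935 <1
  x=-2.786: |R|=0.44452 <1
  x=-6.314: |R|=1.03371 >1
  x=-6.053: |R|=1.00585 >1
Interval (-6.0000, 0).

(-6.0000, 0).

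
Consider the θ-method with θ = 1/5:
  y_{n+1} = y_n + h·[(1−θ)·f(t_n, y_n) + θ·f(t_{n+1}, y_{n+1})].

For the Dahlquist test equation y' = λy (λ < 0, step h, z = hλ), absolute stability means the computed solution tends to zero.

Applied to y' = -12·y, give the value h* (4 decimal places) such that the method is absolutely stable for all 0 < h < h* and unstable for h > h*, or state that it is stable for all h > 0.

Set f=λy, z=hλ:
  y_{n+1} = y_n + z·[4/5·y_n + 1/5·y_{n+1}] ⇒ (1 − 1/5z)y_{n+1} = (1 + 4/5z)y_n
  R(z) = (1 + 4/5z)/(1 − 1/5z).

Find x<0 with |R(x)|<1.
x=-0.6: |R|=0.4643
R=−1: 1+4/5x = −1+1/5x ⇒ -3/5x=2 ⇒ x=2/(-3/5)=-3.3333
Confirm numerically:
  x=-3.009: |R|=0.87851 <1
  x=-2.615: |R|=0.71701 <1
  x=-2.196: |R|=0.52585 <1
  x=-1.971: |R|=0.41371 <1
  x=-3.928: |R|=1.19982 >1
  x=-3.623: |R|=1.10078 >1
Stable set (-3.3333, 0).

(-3.3333,0); λ=-12 ⇒ h* = (10/3)/12 = 0.2778.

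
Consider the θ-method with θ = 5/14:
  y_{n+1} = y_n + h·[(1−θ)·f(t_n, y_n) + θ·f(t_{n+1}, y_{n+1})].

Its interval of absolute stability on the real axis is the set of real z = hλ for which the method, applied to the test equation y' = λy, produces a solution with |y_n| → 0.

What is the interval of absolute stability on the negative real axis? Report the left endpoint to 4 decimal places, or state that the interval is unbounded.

On y'=λy, z=hλ:
  y_{n+1} = y_n + z·[9/14·y_n + 5/14·y_{n+1}] ⇒ (1 − 5/14z)y_{n+1} = (1 + 9/14z)y_n
  R(z) = (1 + 9/14z)/(1 − 5/14z).

Find x<0 with |R(x)|<1.
x=-0.89: |R|=0.3247
R=−1: 1+9/14x = −1+5/14x ⇒ -2/7x=2 ⇒ x=2/(-2/7)=-7.0000
Confirm numerically:
  x=-6.873: |R|=0.98950 <1
  x=-3.808: |R|=0.61356 <1
  x=-3.752: |R|=0.60342 <1
  x=-7.452: |R|=1.03527 >1
  x=-7.243: |R|=1.01936 >1
So |R|<1 on (-7.0000, 0).

z∈(-7.0000,0).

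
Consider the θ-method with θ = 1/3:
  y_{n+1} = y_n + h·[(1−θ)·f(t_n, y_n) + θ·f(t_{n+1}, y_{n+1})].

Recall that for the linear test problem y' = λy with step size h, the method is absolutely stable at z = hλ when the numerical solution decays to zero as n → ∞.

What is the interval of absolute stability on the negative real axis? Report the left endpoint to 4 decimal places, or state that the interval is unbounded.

On y'=λy, z=hλ:
  y_{n+1} = y_n + z·[2/3·y_n + 1/3·y_{n+1}] ⇒ (1 − 1/3z)y_{n+1} = (1 + 2/3z)y_n
  Hence R(z) = (1 + 2/3z)/(1 − 1/3z).

Solve |R(x)|<1 on ℝ⁻.
x=-0.8: |R|=0.3684
R=−1: 1+2/3x = −1+1/3x ⇒ -1/3x=2 ⇒ x=2/(-1/3)=-6.0000
Confirm numerically:
  x=-5.623: |R|=0.95628 <1
  x=-4.082: |R|=0.72917 <1
  x=-2.705: |R|=0.42244 <1
  x=-6.576: |R|=1.06015 >1
  x=-6.115: |R|=1.01262 >1
  x=-6.089: |R|=1.00979 >1
So |R|<1 on (-6.0000, 0).

(-6.0000, 0).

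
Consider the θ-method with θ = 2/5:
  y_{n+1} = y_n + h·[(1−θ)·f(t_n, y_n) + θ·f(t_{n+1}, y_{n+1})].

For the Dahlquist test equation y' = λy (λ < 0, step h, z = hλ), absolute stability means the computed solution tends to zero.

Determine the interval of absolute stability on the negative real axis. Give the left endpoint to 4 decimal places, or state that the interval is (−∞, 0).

z∈(-10.0000,0).

With y'=λy (z=hλ):
  y_{n+1} = y_n + z·[3/5·y_n + 2/5·y_{n+1}] ⇒ (1 − 2/5z)y_{n+1} = (1 + 3/5z)y_n
  R(z) = (1 + 3/5z)/(1 − 2/5z).

Boundary: |R(x)|=1, x<0.
x=-1.54: |R|=0.0470
R=−1: 1+3/5x = −1+2/5x ⇒ -1/5x=2 ⇒ x=2/(-1/5)=-10.0000
Confirm numerically:
  x=-9.749: |R|=0.98975 <1
  x=-5.959: |R|=0.76114 <1
  x=-5.208: |R|=0.68915 <1
  x=-4.020: |R|=0.54141 <1
  x=-10.472: |R|=1.01819 >1
  x=-10.147: |R|=1.00581 >1
Stable set (-10.0000, 0).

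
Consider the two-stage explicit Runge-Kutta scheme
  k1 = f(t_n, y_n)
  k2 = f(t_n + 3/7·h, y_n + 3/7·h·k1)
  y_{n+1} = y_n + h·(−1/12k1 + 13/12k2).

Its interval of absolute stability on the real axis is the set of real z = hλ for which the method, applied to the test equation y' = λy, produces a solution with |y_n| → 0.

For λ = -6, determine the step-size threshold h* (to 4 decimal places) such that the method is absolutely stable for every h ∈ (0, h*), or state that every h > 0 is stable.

(-2.1538,0); λ=-6 ⇒ h* = (28/13)/6 = 0.3590.

With y'=λy (z=hλ):
  k1=λy_n ⇒ h·k1=z·y_n;  k2=λ(1+3/7z)y_n ⇒ h·k2=z(1+3/7z)y_n
  y_{n+1}/y_n = 1 − 1/12z + 13/12z(1+3/7z) = 1 + z + 13/28z²
  R(z) = 1 + z + 13/28z².

Need |R(x)|<1, x<0.
x=-0.4: |R|=0.6743
R=1: x+13/28x²=0 ⇒ x=−28/13=-2.1538; min R=1−1/(4·13/28)=0.4615>−1
Confirm numerically:
  x=-1.209: |R|=0.46964 <1
  x=-1.198: |R|=0.46834 <1
  x=-1.167: |R|=0.46531 <1
  x=-2.478: |R|=1.37294 >1
  x=-2.329: |R|=1.18940 >1
Interval (-2.1538, 0).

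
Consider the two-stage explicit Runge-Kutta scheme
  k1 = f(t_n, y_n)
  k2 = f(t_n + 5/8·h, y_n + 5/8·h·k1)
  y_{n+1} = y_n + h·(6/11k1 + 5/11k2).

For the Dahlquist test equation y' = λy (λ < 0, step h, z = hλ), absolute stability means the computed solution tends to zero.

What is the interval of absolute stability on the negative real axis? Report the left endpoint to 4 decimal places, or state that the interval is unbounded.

Set f=λy, z=hλ:
  k1=λy_n ⇒ h·k1=z·y_n;  k2=λ(1+5/8z)y_n ⇒ h·k2=z(1+5/8z)y_n
  y_{n+1}/y_n = 1 + 6/11z + 5/11z(1+5/8z) = 1 + z + 25/88z²
  R(z) = 1 + z + 25/88z².

Need |R(x)|<1, x<0.
x=-1.71: |R|=0.1207
R=1: x+25/88x²=0 ⇒ x=−88/25=-3.5200; min R=1−1/(4·25/88)=0.1200>−1
Confirm numerically:
  x=-2.656: |R|=0.34807 <1
  x=-2.334: |R|=0.21360 <1
  x=-2.136: |R|=0.16016 <1
  x=-3.807: |R|=1.31040 >1
  x=-3.801: |R|=1.30343 >1
So |R|<1 on (-3.5200, 0).

(-3.5200, 0).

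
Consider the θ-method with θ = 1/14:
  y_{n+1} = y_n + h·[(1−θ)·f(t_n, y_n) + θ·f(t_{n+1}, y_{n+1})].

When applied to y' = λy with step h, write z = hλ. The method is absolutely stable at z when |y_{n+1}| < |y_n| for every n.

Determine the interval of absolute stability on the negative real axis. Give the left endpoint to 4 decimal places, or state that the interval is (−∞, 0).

(-2.3333, 0).

Test eqn y'=λy, z=hλ:
  y_{n+1} = y_n + z·[13/14·y_n + 1/14·y_{n+1}] ⇒ (1 − 1/14z)y_{n+1} = (1 + 13/14z)y_n
  so R(z) = (1 + 13/14z)/(1 − 1/14z).

Boundary: |R(x)|=1, x<0.
x=-1.33: |R|=0.2146
R=−1: 1+13/14x = −1+1/14x ⇒ -6/7x=2 ⇒ x=2/(-6/7)=-2.3333
Confirm numerically:
  x=-2.113: |R|=0.83591 <1
  x=-2.109: |R|=0.83289 <1
  x=-1.903: |R|=0.67528 <1
  x=-1.867: |R|=0.64732 <1
  x=-2.883: |R|=1.39069 >1
  x=-2.857: |R|=1.37278 >1
  x=-2.394: |R|=1.04441 >1
Stable set (-2.3333, 0).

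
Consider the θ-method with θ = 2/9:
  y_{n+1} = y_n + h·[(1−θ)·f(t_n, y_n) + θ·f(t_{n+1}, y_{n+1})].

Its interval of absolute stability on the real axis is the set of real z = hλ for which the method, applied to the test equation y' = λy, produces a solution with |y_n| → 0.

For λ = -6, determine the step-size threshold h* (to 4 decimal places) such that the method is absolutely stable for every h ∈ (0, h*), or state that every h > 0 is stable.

(-3.6000,0); λ=-6 ⇒ h* = (18/5)/6 = 0.6000.

Set f=λy, z=hλ:
  y_{n+1} = y_n + z·[7/9·y_n + 2/9·y_{n+1}] ⇒ (1 − 2/9z)y_{n+1} = (1 + 7/9z)y_n
  ⇒ R(z) = (1 + 7/9z)/(1 − 2/9z).

Solve |R(x)|<1 on ℝ⁻.
x=-0.68: |R|=0.4093
R=−1: 1+7/9x = −1+2/9x ⇒ -5/9x=2 ⇒ x=2/(-5/9)=-3.6000
Confirm numerically:
  x=-3.468: |R|=0.95858 <1
  x=-2.699: |R|=0.68711 <1
  x=-2.527: |R|=0.61826 <1
  x=-1.600: |R|=0.18033 <1
  x=-4.159: |R|=1.16139 >1
  x=-4.080: |R|=1.13986 >1
  x=-3.818: |R|=1.06552 >1
So |R|<1 on (-3.6000, 0).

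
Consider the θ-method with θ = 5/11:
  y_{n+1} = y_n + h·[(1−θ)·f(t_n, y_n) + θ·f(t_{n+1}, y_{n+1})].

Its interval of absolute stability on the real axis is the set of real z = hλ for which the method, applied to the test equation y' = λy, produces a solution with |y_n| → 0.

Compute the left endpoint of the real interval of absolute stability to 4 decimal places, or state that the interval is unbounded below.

Test eqn y'=λy, z=hλ:
  y_{n+1} = y_n + z·[6/11·y_n + 5/11·y_{n+1}] ⇒ (1 − 5/11z)y_{n+1} = (1 + 6/11z)y_n
  Hence R(z) = (1 + 6/11z)/(1 − 5/11z).

Find x<0 with |R(x)|<1.
x=-0.42: |R|=0.6473
R=−1: 1+6/11x = −1+5/11x ⇒ -1/11x=2 ⇒ x=2/(-1/11)=-22.0000
Confirm numerically:
  x=-18.965: |R|=0.97132 <1
  x=-16.906: |R|=0.94668 <1
  x=-11.457: |R|=0.84560 <1
  x=-22.564: |R|=1.00455 >1
  x=-22.383: |R|=1.00312 >1
  x=-22.136: |R|=1.00112 >1
So |R|<1 on (-22.0000, 0).

z* = -22.0000.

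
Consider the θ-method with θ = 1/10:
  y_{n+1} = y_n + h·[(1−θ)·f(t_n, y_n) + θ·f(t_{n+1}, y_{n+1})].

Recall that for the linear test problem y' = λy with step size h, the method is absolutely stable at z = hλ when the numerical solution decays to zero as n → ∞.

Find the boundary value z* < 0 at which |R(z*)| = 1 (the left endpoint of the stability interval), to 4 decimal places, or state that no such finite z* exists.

z* = -2.5000.

Test eqn y'=λy, z=hλ:
  y_{n+1} = y_n + z·[9/10·y_n + 1/10·y_{n+1}] ⇒ (1 − 1/10z)y_{n+1} = (1 + 9/10z)y_n
  ⇒ R(z) = (1 + 9/10z)/(1 − 1/10z).

Solve |R(x)|<1 on ℝ⁻.
x=-0.83: |R|=0.2336
R=−1: 1+9/10x = −1+1/10x ⇒ -4/5x=2 ⇒ x=2/(-4/5)=-2.5000
Confirm numerically:
  x=-2.216: |R|=0.81401 <1
  x=-2.129: |R|=0.75530 <1
  x=-1.511: |R|=0.31266 <1
  x=-1.324: |R|=0.16920 <1
  x=-2.866: |R|=1.22758 >1
  x=-2.860: |R|=1.22395 >1
So |R|<1 on (-2.5000, 0).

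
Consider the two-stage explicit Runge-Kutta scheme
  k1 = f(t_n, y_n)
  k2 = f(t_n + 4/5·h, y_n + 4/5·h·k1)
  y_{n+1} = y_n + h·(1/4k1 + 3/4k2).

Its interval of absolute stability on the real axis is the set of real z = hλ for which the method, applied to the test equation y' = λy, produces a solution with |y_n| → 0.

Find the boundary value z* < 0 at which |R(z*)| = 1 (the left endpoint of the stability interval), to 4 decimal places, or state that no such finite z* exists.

Set f=λy, z=hλ:
  k1=λy_n ⇒ h·k1=z·y_n;  k2=λ(1+4/5z)y_n ⇒ h·k2=z(1+4/5z)y_n
  y_{n+1}/y_n = 1 + 1/4z + 3/4z(1+4/5z) = 1 + z + 3/5z²
  so R(z) = 1 + z + 3/5z².

Solve |R(x)|<1 on ℝ⁻.
x=-1.03: |R|=0.6065
R=1: x+3/5x²=0 ⇒ x=−5/3=-1.6667; min R=1−1/(4·3/5)=0.5833>−1
Confirm numerically:
  x=-1.119: |R|=0.63230 <1
  x=-1.068: |R|=0.61637 <1
  x=-0.683: |R|=0.59689 <1
  x=-2.224: |R|=1.74371 >1
  x=-1.796: |R|=1.13937 >1
Stable set (-1.6667, 0).

left endpoint -1.6667.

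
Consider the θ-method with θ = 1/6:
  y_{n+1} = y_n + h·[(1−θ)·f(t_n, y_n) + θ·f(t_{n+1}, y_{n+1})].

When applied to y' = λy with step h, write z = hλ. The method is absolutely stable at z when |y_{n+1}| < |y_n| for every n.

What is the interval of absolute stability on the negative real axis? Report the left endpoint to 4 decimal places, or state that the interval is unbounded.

Test eqn y'=λy, z=hλ:
  y_{n+1} = y_n + z·[5/6·y_n + 1/6·y_{n+1}] ⇒ (1 − 1/6z)y_{n+1} = (1 + 5/6z)y_n
  so R(z) = (1 + 5/6z)/(1 − 1/6z).

Boundary: |R(x)|=1, x<0.
x=-1.24: |R|=0.0276
R=−1: 1+5/6x = −1+1/6x ⇒ -2/3x=2 ⇒ x=2/(-2/3)=-3.0000
Confirm numerically:
  x=-2.083: |R|=0.54621 <1
  x=-1.838: |R|=0.40699 <1
  x=-1.598: |R|=0.26191 <1
  x=-3.329: |R|=1.14107 >1
  x=-3.308: |R|=1.13236 >1
  x=-3.208: |R|=1.09036 >1
Interval (-3.0000, 0).

z∈(-3.0000,0).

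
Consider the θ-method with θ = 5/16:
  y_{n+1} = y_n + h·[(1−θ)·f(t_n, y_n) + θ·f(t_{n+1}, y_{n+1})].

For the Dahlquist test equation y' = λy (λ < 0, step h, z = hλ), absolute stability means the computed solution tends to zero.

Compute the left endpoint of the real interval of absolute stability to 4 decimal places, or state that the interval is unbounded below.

left endpoint -5.3333.

Set f=λy, z=hλ:
  y_{n+1} = y_n + z·[11/16·y_n + 5/16·y_{n+1}] ⇒ (1 − 5/16z)y_{n+1} = (1 + 11/16z)y_n
  R(z) = (1 + 11/16z)/(1 − 5/16z).

Solve |R(x)|<1 on ℝ⁻.
x=-1.26: |R|=0.0960
R=−1: 1+11/16x = −1+5/16x ⇒ -3/8x=2 ⇒ x=2/(-3/8)=-5.3333
Confirm numerically:
  x=-5.229: |R|=0.98515 <1
  x=-4.969: |R|=0.94648 <1
  x=-2.190: |R|=0.30019 <1
  x=-5.849: |R|=1.06838 >1
  x=-5.749: |R|=1.05574 >1
  x=-5.673: |R|=1.04594 >1
Stable set (-5.3333, 0).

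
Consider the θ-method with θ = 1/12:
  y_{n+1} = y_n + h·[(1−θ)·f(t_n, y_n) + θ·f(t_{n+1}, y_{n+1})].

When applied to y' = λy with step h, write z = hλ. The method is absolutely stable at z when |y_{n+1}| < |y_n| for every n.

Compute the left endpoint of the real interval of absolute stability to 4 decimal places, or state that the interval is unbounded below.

left endpoint -2.4000.

Set f=λy, z=hλ:
  y_{n+1} = y_n + z·[11/12·y_n + 1/12·y_{n+1}] ⇒ (1 − 1/12z)y_{n+1} = (1 + 11/12z)y_n
  R(z) = (1 + 11/12z)/(1 − 1/12z).

Boundary: |R(x)|=1, x<0.
x=-1.47: |R|=0.3096
R=−1: 1+11/12x = −1+1/12x ⇒ -5/6x=2 ⇒ x=2/(-5/6)=-2.4000
Confirm numerically:
  x=-2.170: |R|=0.83769 <1
  x=-1.972: |R|=0.69367 <1
  x=-1.131: |R|=0.03358 <1
  x=-0.986: |R|=0.08886 <1
  x=-2.971: |R|=1.38140 >1
  x=-2.930: |R|=1.35499 >1
  x=-2.836: |R|=1.29388 >1
Interval (-2.4000, 0).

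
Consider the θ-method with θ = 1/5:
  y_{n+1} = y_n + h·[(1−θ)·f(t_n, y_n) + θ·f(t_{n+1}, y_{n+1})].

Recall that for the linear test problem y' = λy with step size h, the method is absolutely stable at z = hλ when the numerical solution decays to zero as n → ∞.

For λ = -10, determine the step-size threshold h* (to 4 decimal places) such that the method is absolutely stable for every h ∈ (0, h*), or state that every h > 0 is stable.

Set f=λy, z=hλ:
  y_{n+1} = y_n + z·[4/5·y_n + 1/5·y_{n+1}] ⇒ (1 − 1/5z)y_{n+1} = (1 + 4/5z)y_n
  so R(z) = (1 + 4/5z)/(1 − 1/5z).

Find x<0 with |R(x)|<1.
x=-0.47: |R|=0.5704
R=−1: 1+4/5x = −1+1/5x ⇒ -3/5x=2 ⇒ x=2/(-3/5)=-3.3333
Confirm numerically:
  x=-2.302: |R|=0.57628 <1
  x=-1.525: |R|=0.16858 <1
  x=-1.474: |R|=0.13840 <1
  x=-3.730: |R|=1.13631 >1
  x=-3.578: |R|=1.08557 >1
  x=-3.468: |R|=1.04771 >1
So |R|<1 on (-3.3333, 0).

(-3.3333,0); λ=-10 ⇒ h* = (10/3)/10 = 0.3333.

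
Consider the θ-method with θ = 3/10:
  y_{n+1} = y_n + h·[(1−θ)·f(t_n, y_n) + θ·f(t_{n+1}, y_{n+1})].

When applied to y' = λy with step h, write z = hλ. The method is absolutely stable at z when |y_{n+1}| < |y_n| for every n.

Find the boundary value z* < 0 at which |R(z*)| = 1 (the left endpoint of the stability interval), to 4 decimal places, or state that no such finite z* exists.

z* = -5.0000.

Set f=λy, z=hλ:
  y_{n+1} = y_n + z·[7/10·y_n + 3/10·y_{n+1}] ⇒ (1 − 3/10z)y_{n+1} = (1 + 7/10z)y_n
  so R(z) = (1 + 7/10z)/(1 − 3/10z).

Solve |R(x)|<1 on ℝ⁻.
x=-0.63: |R|=0.4701
R=−1: 1+7/10x = −1+3/10x ⇒ -2/5x=2 ⇒ x=2/(-2/5)=-5.0000
Confirm numerically:
  x=-4.812: |R|=0.96923 <1
  x=-2.266: |R|=0.34897 <1
  x=-2.052: |R|=0.27012 <1
  x=-5.557: |R|=1.08354 >1
  x=-5.237: |R|=1.03687 >1
Interval (-5.0000, 0).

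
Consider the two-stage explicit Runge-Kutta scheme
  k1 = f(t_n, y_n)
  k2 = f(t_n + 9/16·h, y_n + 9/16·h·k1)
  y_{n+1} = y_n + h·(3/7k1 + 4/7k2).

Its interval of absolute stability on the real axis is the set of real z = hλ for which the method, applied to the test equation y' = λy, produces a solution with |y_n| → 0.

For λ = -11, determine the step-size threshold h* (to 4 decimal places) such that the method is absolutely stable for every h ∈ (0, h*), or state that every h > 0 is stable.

(-3.1111,0); λ=-11 ⇒ h* = (28/9)/11 = 0.2828.

Set f=λy, z=hλ:
  k1=λy_n ⇒ h·k1=z·y_n;  k2=λ(1+9/16z)y_n ⇒ h·k2=z(1+9/16z)y_n
  y_{n+1}/y_n = 1 + 3/7z + 4/7z(1+9/16z) = 1 + z + 9/28z²
  Hence R(z) = 1 + z + 9/28z².

Boundary: |R(x)|=1, x<0.
x=-0.53: |R|=0.5603
R=1: x+9/28x²=0 ⇒ x=−28/9=-3.1111; min R=1−1/(4·9/28)=0.2222>−1
Confirm numerically:
  x=-2.915: |R|=0.81625 <1
  x=-2.455: |R|=0.48226 <1
  x=-2.101: |R|=0.31785 <1
  x=-3.551: |R|=1.50209 >1
  x=-3.280: |R|=1.17806 >1
  x=-3.166: |R|=1.05586 >1
Stable set (-3.1111, 0).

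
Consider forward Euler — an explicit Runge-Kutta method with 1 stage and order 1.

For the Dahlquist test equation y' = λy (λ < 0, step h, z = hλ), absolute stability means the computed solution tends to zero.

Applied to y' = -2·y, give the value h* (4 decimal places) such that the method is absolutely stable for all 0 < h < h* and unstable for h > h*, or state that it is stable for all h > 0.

(-2.0000,0); λ=-2 ⇒ h* = 1.0000.

On y'=λy, z=hλ:
  order 1, 1-stage ⇒ R(z)=1+z
  (e.g. R(-0.67)=0.33000, |R|=0.33000)

Boundary: |R(x)|=1, x<0.
x=-0.67: |R|=0.3300
|R(-1.21)|=0.2100 |R(-1.01)|=0.0100 |R(-0.62)|=0.3800
Bisect:
  x_lo=-2.4945 |R|=1.4945  x_hi=-0.1100 |R|=0.8900
  mid=-1.30222 |R|=0.30222 →hi
  mid=-1.89835 |R|=0.89835 →hi
  mid=-2.19642 |R|=1.19642 →lo
  mid=-2.04739 |R|=1.04739 →lo
  mid=-1.97287 |R|=0.97287 →hi
  mid=-2.01013 |R|=1.01013 →lo
  mid=-1.99150 |R|=0.99150 →hi
  ...
  [-2.00009,-1.99994] ⇒ x*=-2.0000
Stable set (-2.0000, 0).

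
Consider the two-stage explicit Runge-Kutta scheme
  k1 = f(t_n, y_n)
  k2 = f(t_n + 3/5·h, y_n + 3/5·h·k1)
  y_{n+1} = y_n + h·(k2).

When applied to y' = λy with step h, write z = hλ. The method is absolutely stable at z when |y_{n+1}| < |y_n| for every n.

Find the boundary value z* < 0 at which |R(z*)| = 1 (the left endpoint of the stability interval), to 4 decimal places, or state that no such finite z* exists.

Set f=λy, z=hλ:
  k1=λy_n ⇒ h·k1=z·y_n;  k2=λ(1+3/5z)y_n ⇒ h·k2=z(1+3/5z)y_n
  y_{n+1}/y_n = 1 + z(1+3/5z) = 1 + z + 3/5z²
  R(z) = 1 + z + 3/5z².

Find x<0 with |R(x)|<1.
x=-1.8: |R|=1.1440
R=1: x+3/5x²=0 ⇒ x=−5/3=-1.6667; min R=1−1/(4·3/5)=0.5833>−1
Confirm numerically:
  x=-1.637: |R|=0.97086 <1
  x=-1.163: |R|=0.64854 <1
  x=-1.132: |R|=0.63685 <1
  x=-1.781: |R|=1.12218 >1
  x=-1.774: |R|=1.11425 >1
So |R|<1 on (-1.6667, 0).

left endpoint -1.6667.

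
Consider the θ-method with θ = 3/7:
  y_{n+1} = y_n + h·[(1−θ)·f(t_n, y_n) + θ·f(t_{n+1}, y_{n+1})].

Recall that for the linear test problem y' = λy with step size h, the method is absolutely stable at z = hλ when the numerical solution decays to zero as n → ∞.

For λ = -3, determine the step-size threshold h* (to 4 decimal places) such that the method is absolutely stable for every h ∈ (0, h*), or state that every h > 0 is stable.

(-14.0000,0); λ=-3 ⇒ h* = (14)/3 = 4.6667.

Test eqn y'=λy, z=hλ:
  y_{n+1} = y_n + z·[4/7·y_n + 3/7·y_{n+1}] ⇒ (1 − 3/7z)y_{n+1} = (1 + 4/7z)y_n
  so R(z) = (1 + 4/7z)/(1 − 3/7z).

Solve |R(x)|<1 on ℝ⁻.
x=-0.57: |R|=0.5419
R=−1: 1+4/7x = −1+3/7x ⇒ -1/7x=2 ⇒ x=2/(-1/7)=-14.0000
Confirm numerically:
  x=-13.904: |R|=0.99803 <1
  x=-7.086: |R|=0.75533 <1
  x=-7.083: |R|=0.75514 <1
  x=-14.510: |R|=1.01009 >1
  x=-14.436: |R|=1.00867 >1
  x=-14.128: |R|=1.00259 >1
Stable set (-14.0000, 0).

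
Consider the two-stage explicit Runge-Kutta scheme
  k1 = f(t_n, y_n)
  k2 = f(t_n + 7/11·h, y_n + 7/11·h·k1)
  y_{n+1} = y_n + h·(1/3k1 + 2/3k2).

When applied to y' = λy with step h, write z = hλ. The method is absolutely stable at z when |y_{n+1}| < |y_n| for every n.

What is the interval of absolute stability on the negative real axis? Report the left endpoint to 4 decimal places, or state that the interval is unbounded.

Test eqn y'=λy, z=hλ:
  k1=λy_n ⇒ h·k1=z·y_n;  k2=λ(1+7/11z)y_n ⇒ h·k2=z(1+7/11z)y_n
  y_{n+1}/y_n = 1 + 1/3z + 2/3z(1+7/11z) = 1 + z + 14/33z²
  R(z) = 1 + z + 14/33z².

Boundary: |R(x)|=1, x<0.
x=-0.45: |R|=0.6359
R=1: x+14/33x²=0 ⇒ x=−33/14=-2.3571; min R=1−1/(4·14/33)=0.4107>−1
Confirm numerically:
  x=-2.081: |R|=0.75621 <1
  x=-1.911: |R|=0.63830 <1
  x=-1.501: |R|=0.45482 <1
  x=-2.573: |R|=1.23562 >1
  x=-2.514: |R|=1.16730 >1
So |R|<1 on (-2.3571, 0).

z∈(-2.3571,0).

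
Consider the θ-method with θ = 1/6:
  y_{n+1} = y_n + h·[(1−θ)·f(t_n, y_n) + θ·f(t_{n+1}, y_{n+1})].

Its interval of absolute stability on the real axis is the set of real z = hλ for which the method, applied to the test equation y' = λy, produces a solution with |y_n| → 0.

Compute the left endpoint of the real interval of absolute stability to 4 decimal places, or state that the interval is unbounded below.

Test eqn y'=λy, z=hλ:
  y_{n+1} = y_n + z·[5/6·y_n + 1/6·y_{n+1}] ⇒ (1 − 1/6z)y_{n+1} = (1 + 5/6z)y_n
  ⇒ R(z) = (1 + 5/6z)/(1 − 1/6z).

Boundary: |R(x)|=1, x<0.
x=-0.79: |R|=0.3019
R=−1: 1+5/6x = −1+1/6x ⇒ -2/3x=2 ⇒ x=2/(-2/3)=-3.0000
Confirm numerically:
  x=-2.808: |R|=0.91281 <1
  x=-2.107: |R|=0.55939 <1
  x=-1.734: |R|=0.34523 <1
  x=-1.721: |R|=0.33739 <1
  x=-3.521: |R|=1.21888 >1
  x=-3.352: |R|=1.15056 >1
So |R|<1 on (-3.0000, 0).

left endpoint -3.0000.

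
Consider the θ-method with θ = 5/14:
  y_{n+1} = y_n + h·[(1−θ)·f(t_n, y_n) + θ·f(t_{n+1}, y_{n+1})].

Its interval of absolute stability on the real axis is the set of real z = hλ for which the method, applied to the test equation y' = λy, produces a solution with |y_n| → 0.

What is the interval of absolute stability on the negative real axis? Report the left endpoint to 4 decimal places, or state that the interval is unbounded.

Test eqn y'=λy, z=hλ:
  y_{n+1} = y_n + z·[9/14·y_n + 5/14·y_{n+1}] ⇒ (1 − 5/14z)y_{n+1} = (1 + 9/14z)y_n
  ⇒ R(z) = (1 + 9/14z)/(1 − 5/14z).

Find x<0 with |R(x)|<1.
x=-0.44: |R|=0.6198
R=−1: 1+9/14x = −1+5/14x ⇒ -2/7x=2 ⇒ x=2/(-2/7)=-7.0000
Confirm numerically:
  x=-5.303: |R|=0.83246 <1
  x=-4.096: |R|=0.66311 <1
  x=-2.952: |R|=0.43700 <1
  x=-2.928: |R|=0.43128 <1
  x=-7.556: |R|=1.04295 >1
  x=-7.234: |R|=1.01866 >1
  x=-7.060: |R|=1.00487 >1
Interval (-7.0000, 0).

(-7.0000, 0).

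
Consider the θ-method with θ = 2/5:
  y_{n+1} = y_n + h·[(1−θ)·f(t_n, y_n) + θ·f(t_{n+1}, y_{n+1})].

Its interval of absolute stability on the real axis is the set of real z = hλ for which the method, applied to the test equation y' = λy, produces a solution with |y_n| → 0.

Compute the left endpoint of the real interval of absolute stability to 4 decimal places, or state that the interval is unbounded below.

left endpoint -10.0000.

Test eqn y'=λy, z=hλ:
  y_{n+1} = y_n + z·[3/5·y_n + 2/5·y_{n+1}] ⇒ (1 − 2/5z)y_{n+1} = (1 + 3/5z)y_n
  R(z) = (1 + 3/5z)/(1 − 2/5z).

Find x<0 with |R(x)|<1.
x=-0.38: |R|=0.6701
R=−1: 1+3/5x = −1+2/5x ⇒ -1/5x=2 ⇒ x=2/(-1/5)=-10.0000
Confirm numerically:
  x=-9.001: |R|=0.95657 <1
  x=-8.435: |R|=0.92844 <1
  x=-8.010: |R|=0.90533 <1
  x=-4.431: |R|=0.59825 <1
  x=-10.507: |R|=1.01949 >1
  x=-10.459: |R|=1.01771 >1
  x=-10.389: |R|=1.01509 >1
Stable set (-10.0000, 0).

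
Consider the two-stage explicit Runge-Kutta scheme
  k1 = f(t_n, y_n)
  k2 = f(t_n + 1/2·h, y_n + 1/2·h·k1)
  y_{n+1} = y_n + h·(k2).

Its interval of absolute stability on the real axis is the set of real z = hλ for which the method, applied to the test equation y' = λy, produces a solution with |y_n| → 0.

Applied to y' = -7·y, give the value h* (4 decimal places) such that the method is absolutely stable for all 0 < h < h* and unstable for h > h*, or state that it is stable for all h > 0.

(-2.0000,0); λ=-7 ⇒ h* = (2)/7 = 0.2857.

Test eqn y'=λy, z=hλ:
  k1=λy_n ⇒ h·k1=z·y_n;  k2=λ(1+1/2z)y_n ⇒ h·k2=z(1+1/2z)y_n
  y_{n+1}/y_n = 1 + z(1+1/2z) = 1 + z + 1/2z²
  so R(z) = 1 + z + 1/2z².

Solve |R(x)|<1 on ℝ⁻.
x=-1.6: |R|=0.6800
R=1: x+1/2x²=0 ⇒ x=−2=-2.0000; min R=1−1/(4·1/2)=0.5000>−1
Confirm numerically:
  x=-1.773: |R|=0.79876 <1
  x=-1.544: |R|=0.64797 <1
  x=-1.297: |R|=0.54410 <1
  x=-1.130: |R|=0.50845 <1
  x=-2.107: |R|=1.11272 >1
  x=-2.024: |R|=1.02429 >1
Interval (-2.0000, 0).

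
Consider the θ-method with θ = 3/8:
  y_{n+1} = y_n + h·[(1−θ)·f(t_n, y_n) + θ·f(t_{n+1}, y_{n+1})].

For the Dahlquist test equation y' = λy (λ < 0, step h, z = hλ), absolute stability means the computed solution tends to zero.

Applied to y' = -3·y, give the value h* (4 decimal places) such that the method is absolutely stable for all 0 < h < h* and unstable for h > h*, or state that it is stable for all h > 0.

Set f=λy, z=hλ:
  y_{n+1} = y_n + z·[5/8·y_n + 3/8·y_{n+1}] ⇒ (1 − 3/8z)y_{n+1} = (1 + 5/8z)y_n
  R(z) = (1 + 5/8z)/(1 − 3/8z).

Solve |R(x)|<1 on ℝ⁻.
x=-0.96: |R|=0.2941
R=−1: 1+5/8x = −1+3/8x ⇒ -1/4x=2 ⇒ x=2/(-1/4)=-8.0000
Confirm numerically:
  x=-4.599: |R|=0.68794 <1
  x=-4.391: |R|=0.65909 <1
  x=-4.336: |R|=0.65118 <1
  x=-3.605: |R|=0.53282 <1
  x=-8.190: |R|=1.01167 >1
  x=-8.085: |R|=1.00527 >1
  x=-8.030: |R|=1.00187 >1
Stable set (-8.0000, 0).

(-8.0000,0); λ=-3 ⇒ h* = (8)/3 = 2.6667.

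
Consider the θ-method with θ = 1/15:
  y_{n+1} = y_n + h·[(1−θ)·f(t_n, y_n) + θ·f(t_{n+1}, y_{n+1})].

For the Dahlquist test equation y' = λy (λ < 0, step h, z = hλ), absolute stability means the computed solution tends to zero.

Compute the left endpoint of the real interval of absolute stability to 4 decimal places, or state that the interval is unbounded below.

On y'=λy, z=hλ:
  y_{n+1} = y_n + z·[14/15·y_n + 1/15·y_{n+1}] ⇒ (1 − 1/15z)y_{n+1} = (1 + 14/15z)y_n
  Hence R(z) = (1 + 14/15z)/(1 − 1/15z).

Boundary: |R(x)|=1, x<0.
x=-0.93: |R|=0.1243
R=−1: 1+14/15x = −1+1/15x ⇒ -13/15x=2 ⇒ x=2/(-13/15)=-2.3077
Confirm numerically:
  x=-2.146: |R|=0.87741 <1
  x=-1.699: |R|=0.52614 <1
  x=-1.628: |R|=0.46861 <1
  x=-2.886: |R|=1.42033 >1
  x=-2.808: |R|=1.36523 >1
  x=-2.362: |R|=1.04066 >1
Stable set (-2.3077, 0).

z* = -2.3077.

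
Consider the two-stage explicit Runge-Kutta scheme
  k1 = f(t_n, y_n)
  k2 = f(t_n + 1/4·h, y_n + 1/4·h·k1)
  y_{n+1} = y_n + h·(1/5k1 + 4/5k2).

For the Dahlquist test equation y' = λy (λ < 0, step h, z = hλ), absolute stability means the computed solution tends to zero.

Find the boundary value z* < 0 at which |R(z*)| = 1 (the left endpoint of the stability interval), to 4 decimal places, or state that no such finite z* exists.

left endpoint -5.0000.

On y'=λy, z=hλ:
  k1=λy_n ⇒ h·k1=z·y_n;  k2=λ(1+1/4z)y_n ⇒ h·k2=z(1+1/4z)y_n
  y_{n+1}/y_n = 1 + 1/5z + 4/5z(1+1/4z) = 1 + z + 1/5z²
  so R(z) = 1 + z + 1/5z².

Need |R(x)|<1, x<0.
x=-0.9: |R|=0.2620
R=1: x+1/5x²=0 ⇒ x=−5=-5.0000; min R=1−1/(4·1/5)=-0.2500>−1
Confirm numerically:
  x=-4.928: |R|=0.92904 <1
  x=-4.762: |R|=0.77333 <1
  x=-4.014: |R|=0.20844 <1
  x=-5.309: |R|=1.32810 >1
  x=-5.280: |R|=1.29568 >1
  x=-5.256: |R|=1.26911 >1
Interval (-5.0000, 0).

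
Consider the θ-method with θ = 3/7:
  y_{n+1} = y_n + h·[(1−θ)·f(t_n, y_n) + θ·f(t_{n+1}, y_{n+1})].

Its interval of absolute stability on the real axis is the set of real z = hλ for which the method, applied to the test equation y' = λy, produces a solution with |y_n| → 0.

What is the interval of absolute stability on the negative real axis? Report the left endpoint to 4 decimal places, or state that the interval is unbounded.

Test eqn y'=λy, z=hλ:
  y_{n+1} = y_n + z·[4/7·y_n + 3/7·y_{n+1}] ⇒ (1 − 3/7z)y_{n+1} = (1 + 4/7z)y_n
  ⇒ R(z) = (1 + 4/7z)/(1 − 3/7z).

Need |R(x)|<1, x<0.
x=-1.68: |R|=0.0233
R=−1: 1+4/7x = −1+3/7x ⇒ -1/7x=2 ⇒ x=2/(-1/7)=-14.0000
Confirm numerically:
  x=-11.756: |R|=0.94691 <1
  x=-10.888: |R|=0.92154 <1
  x=-7.407: |R|=0.77437 <1
  x=-14.208: |R|=1.00419 >1
  x=-14.114: |R|=1.00231 >1
  x=-14.036: |R|=1.00073 >1
So |R|<1 on (-14.0000, 0).

(-14.0000, 0).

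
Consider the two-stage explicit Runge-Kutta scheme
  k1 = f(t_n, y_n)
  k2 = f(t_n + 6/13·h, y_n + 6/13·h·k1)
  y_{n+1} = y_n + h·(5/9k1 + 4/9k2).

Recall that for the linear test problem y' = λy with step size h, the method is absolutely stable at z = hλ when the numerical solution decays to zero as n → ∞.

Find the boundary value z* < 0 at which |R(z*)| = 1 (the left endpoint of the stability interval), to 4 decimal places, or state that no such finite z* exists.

z* = -4.8750.

On y'=λy, z=hλ:
  k1=λy_n ⇒ h·k1=z·y_n;  k2=λ(1+6/13z)y_n ⇒ h·k2=z(1+6/13z)y_n
  y_{n+1}/y_n = 1 + 5/9z + 4/9z(1+6/13z) = 1 + z + 8/39z²
  ⇒ R(z) = 1 + z + 8/39z².

Solve |R(x)|<1 on ℝ⁻.
x=-1.37: |R|=0.0150
R=1: x+8/39x²=0 ⇒ x=−39/8=-4.8750; min R=1−1/(4·8/39)=-0.2188>−1
Confirm numerically:
  x=-3.175: |R|=0.10718 <1
  x=-2.601: |R|=0.21327 <1
  x=-2.374: |R|=0.21792 <1
  x=-5.307: |R|=1.47028 >1
  x=-5.102: |R|=1.23757 >1
Stable set (-4.8750, 0).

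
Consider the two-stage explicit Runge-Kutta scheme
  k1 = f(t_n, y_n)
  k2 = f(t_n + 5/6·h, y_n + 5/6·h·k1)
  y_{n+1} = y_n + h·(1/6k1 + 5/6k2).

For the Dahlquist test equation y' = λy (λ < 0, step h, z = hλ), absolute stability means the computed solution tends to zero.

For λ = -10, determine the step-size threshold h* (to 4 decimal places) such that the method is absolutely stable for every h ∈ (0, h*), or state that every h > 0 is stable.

Set f=λy, z=hλ:
  k1=λy_n ⇒ h·k1=z·y_n;  k2=λ(1+5/6z)y_n ⇒ h·k2=z(1+5/6z)y_n
  y_{n+1}/y_n = 1 + 1/6z + 5/6z(1+5/6z) = 1 + z + 25/36z²
  R(z) = 1 + z + 25/36z².

Solve |R(x)|<1 on ℝ⁻.
x=-1.27: |R|=0.8501
R=1: x+25/36x²=0 ⇒ x=−36/25=-1.4400; min R=1−1/(4·25/36)=0.6400>−1
Confirm numerically:
  x=-1.391: |R|=0.95267 <1
  x=-1.169: |R|=0.78000 <1
  x=-0.981: |R|=0.68731 <1
  x=-0.734: |R|=0.64014 <1
  x=-1.805: |R|=1.45752 >1
  x=-1.514: |R|=1.07780 >1
  x=-1.467: |R|=1.02751 >1
So |R|<1 on (-1.4400, 0).

(-1.4400,0); λ=-10 ⇒ h* = (36/25)/10 = 0.1440.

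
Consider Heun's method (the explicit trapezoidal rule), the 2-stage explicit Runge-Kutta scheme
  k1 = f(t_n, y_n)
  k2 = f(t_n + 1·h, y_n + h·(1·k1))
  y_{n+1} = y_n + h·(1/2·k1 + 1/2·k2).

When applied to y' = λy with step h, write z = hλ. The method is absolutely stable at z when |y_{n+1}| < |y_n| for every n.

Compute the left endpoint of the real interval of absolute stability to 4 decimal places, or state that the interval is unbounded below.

On y'=λy, z=hλ:
  order 2, 2-stage ⇒ R(z)=1+z+z^2/2
  (e.g. R(-1.74)=0.77380, |R|=0.77380)

Boundary: |R(x)|=1, x<0.
x=-1.74: |R|=0.7738
|R(-1.97)|=0.9704 |R(-1.36)|=0.5648 |R(-0.52)|=0.6152
Bisect:
  x_lo=-2.8766 |R|=2.2609  x_hi=-0.1861 |R|=0.8312
  mid=-1.53136 |R|=0.64117 →hi
  mid=-2.20400 |R|=1.22481 →lo
  mid=-1.86768 |R|=0.87643 →hi
  mid=-2.03584 |R|=1.03648 →lo
  mid=-1.95176 |R|=0.95292 →hi
  mid=-1.99380 |R|=0.99382 →hi
  mid=-2.01482 |R|=1.01493 →lo
  ...
  [-2.00004,-1.99988] ⇒ x*=-2.0000
Stable set (-2.0000, 0).

left endpoint -2.0000.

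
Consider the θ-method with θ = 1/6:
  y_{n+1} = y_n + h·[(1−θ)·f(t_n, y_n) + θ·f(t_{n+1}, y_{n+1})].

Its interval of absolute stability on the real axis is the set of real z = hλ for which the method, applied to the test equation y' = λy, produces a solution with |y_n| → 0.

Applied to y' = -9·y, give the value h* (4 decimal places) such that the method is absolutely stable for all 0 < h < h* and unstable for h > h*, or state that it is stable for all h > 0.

(-3.0000,0); λ=-9 ⇒ h* = (3)/9 = 0.3333.

With y'=λy (z=hλ):
  y_{n+1} = y_n + z·[5/6·y_n + 1/6·y_{n+1}] ⇒ (1 − 1/6z)y_{n+1} = (1 + 5/6z)y_n
  ⇒ R(z) = (1 + 5/6z)/(1 − 1/6z).

Need |R(x)|<1, x<0.
x=-1.14: |R|=0.0420
R=−1: 1+5/6x = −1+1/6x ⇒ -2/3x=2 ⇒ x=2/(-2/3)=-3.0000
Confirm numerically:
  x=-2.960: |R|=0.98214 <1
  x=-2.664: |R|=0.84488 <1
  x=-1.521: |R|=0.21340 <1
  x=-1.269: |R|=0.04746 <1
  x=-3.440: |R|=1.18644 >1
  x=-3.361: |R|=1.15426 >1
  x=-3.065: |R|=1.02868 >1
Stable set (-3.0000, 0).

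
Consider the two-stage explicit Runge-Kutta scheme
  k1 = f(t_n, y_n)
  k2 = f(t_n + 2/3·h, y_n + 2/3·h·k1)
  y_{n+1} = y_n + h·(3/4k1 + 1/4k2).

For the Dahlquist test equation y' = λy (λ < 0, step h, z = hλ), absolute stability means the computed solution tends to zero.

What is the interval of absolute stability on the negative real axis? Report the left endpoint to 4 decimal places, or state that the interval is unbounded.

On y'=λy, z=hλ:
  k1=λy_n ⇒ h·k1=z·y_n;  k2=λ(1+2/3z)y_n ⇒ h·k2=z(1+2/3z)y_n
  y_{n+1}/y_n = 1 + 3/4z + 1/4z(1+2/3z) = 1 + z + 1/6z²
  R(z) = 1 + z + 1/6z².

Solve |R(x)|<1 on ℝ⁻.
x=-0.67: |R|=0.4048
R=1: x+1/6x²=0 ⇒ x=−6=-6.0000; min R=1−1/(4·1/6)=-0.5000>−1
Confirm numerically:
  x=-5.658: |R|=0.67749 <1
  x=-4.616: |R|=0.06476 <1
  x=-3.987: |R|=0.33764 <1
  x=-6.321: |R|=1.33817 >1
  x=-6.212: |R|=1.21949 >1
  x=-6.045: |R|=1.04534 >1
Interval (-6.0000, 0).

z∈(-6.0000,0).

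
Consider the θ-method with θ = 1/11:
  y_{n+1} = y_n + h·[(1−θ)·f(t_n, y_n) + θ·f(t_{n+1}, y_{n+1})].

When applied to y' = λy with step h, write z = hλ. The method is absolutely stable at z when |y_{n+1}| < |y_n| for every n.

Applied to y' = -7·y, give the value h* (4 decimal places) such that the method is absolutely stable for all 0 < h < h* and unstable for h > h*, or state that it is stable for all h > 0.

On y'=λy, z=hλ:
  y_{n+1} = y_n + z·[10/11·y_n + 1/11·y_{n+1}] ⇒ (1 − 1/11z)y_{n+1} = (1 + 10/11z)y_n
  ⇒ R(z) = (1 + 10/11z)/(1 − 1/11z).

Need |R(x)|<1, x<0.
x=-1.77: |R|=0.5247
R=−1: 1+10/11x = −1+1/11x ⇒ -9/11x=2 ⇒ x=2/(-9/11)=-2.4444
Confirm numerically:
  x=-2.210: |R|=0.84027 <1
  x=-1.899: |R|=0.61943 <1
  x=-1.702: |R|=0.47394 <1
  x=-1.098: |R|=0.00165 <1
  x=-3.005: |R|=1.36023 >1
  x=-2.917: |R|=1.30560 >1
Stable set (-2.4444, 0).

(-2.4444,0); λ=-7 ⇒ h* = (22/9)/7 = 0.3492.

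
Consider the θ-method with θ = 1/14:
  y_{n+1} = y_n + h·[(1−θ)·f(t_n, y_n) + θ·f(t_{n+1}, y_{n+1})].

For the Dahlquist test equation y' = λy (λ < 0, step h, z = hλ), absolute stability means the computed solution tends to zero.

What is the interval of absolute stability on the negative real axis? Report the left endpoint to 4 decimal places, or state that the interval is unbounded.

Set f=λy, z=hλ:
  y_{n+1} = y_n + z·[13/14·y_n + 1/14·y_{n+1}] ⇒ (1 − 1/14z)y_{n+1} = (1 + 13/14z)y_n
  so R(z) = (1 + 13/14z)/(1 − 1/14z).

Boundary: |R(x)|=1, x<0.
x=-0.53: |R|=0.4893
R=−1: 1+13/14x = −1+1/14x ⇒ -6/7x=2 ⇒ x=2/(-6/7)=-2.3333
Confirm numerically:
  x=-2.157: |R|=0.86904 <1
  x=-2.115: |R|=0.83742 <1
  x=-1.805: |R|=0.59886 <1
  x=-1.208: |R|=0.11205 <1
  x=-2.827: |R|=1.35205 >1
  x=-2.529: |R|=1.14205 >1
So |R|<1 on (-2.3333, 0).

(-2.3333, 0).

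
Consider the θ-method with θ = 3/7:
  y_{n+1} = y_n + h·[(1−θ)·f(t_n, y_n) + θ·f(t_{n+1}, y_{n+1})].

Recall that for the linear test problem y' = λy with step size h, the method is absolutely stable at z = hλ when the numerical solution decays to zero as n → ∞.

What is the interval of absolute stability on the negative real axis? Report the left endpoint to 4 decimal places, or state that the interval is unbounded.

Set f=λy, z=hλ:
  y_{n+1} = y_n + z·[4/7·y_n + 3/7·y_{n+1}] ⇒ (1 − 3/7z)y_{n+1} = (1 + 4/7z)y_n
  so R(z) = (1 + 4/7z)/(1 − 3/7z).

Solve |R(x)|<1 on ℝ⁻.
x=-1.02: |R|=0.2903
R=−1: 1+4/7x = −1+3/7x ⇒ -1/7x=2 ⇒ x=2/(-1/7)=-14.0000
Confirm numerically:
  x=-13.297: |R|=0.98501 <1
  x=-11.398: |R|=0.93684 <1
  x=-6.896: |R|=0.74343 <1
  x=-6.043: |R|=0.68335 <1
  x=-14.538: |R|=1.01063 >1
  x=-14.294: |R|=1.00589 >1
  x=-14.122: |R|=1.00247 >1
So |R|<1 on (-14.0000, 0).

z∈(-14.0000,0).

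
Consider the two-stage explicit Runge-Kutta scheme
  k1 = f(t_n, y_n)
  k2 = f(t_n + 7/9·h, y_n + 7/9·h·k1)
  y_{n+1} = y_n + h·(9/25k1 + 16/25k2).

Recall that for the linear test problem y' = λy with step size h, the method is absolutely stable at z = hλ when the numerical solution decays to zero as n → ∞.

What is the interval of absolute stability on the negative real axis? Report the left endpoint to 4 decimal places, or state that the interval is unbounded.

z∈(-2.0089,0).

With y'=λy (z=hλ):
  k1=λy_n ⇒ h·k1=z·y_n;  k2=λ(1+7/9z)y_n ⇒ h·k2=z(1+7/9z)y_n
  y_{n+1}/y_n = 1 + 9/25z + 16/25z(1+7/9z) = 1 + z + 112/225z²
  so R(z) = 1 + z + 112/225z².

Boundary: |R(x)|=1, x<0.
x=-1.36: |R|=0.5607
R=1: x+112/225x²=0 ⇒ x=−225/112=-2.0089; min R=1−1/(4·112/225)=0.4978>−1
Confirm numerically:
  x=-1.187: |R|=0.51435 <1
  x=-1.108: |R|=0.50310 <1
  x=-0.950: |R|=0.49924 <1
  x=-0.868: |R|=0.50704 <1
  x=-2.556: |R|=1.69605 >1
  x=-2.201: |R|=1.21044 >1
So |R|<1 on (-2.0089, 0).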